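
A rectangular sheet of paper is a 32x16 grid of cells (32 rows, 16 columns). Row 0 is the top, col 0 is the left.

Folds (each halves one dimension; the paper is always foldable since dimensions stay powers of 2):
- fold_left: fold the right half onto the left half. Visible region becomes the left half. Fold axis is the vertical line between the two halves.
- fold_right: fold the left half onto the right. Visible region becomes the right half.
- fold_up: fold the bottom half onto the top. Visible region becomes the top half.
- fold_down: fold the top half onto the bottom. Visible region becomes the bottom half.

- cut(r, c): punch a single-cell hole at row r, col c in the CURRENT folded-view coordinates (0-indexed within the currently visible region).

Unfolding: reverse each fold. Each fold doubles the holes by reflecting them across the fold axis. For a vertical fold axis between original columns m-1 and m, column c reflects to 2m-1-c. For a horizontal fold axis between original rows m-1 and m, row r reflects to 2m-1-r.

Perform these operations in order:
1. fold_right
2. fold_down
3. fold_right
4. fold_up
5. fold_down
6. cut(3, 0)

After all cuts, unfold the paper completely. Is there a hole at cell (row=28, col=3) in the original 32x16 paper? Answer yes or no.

Answer: no

Derivation:
Op 1 fold_right: fold axis v@8; visible region now rows[0,32) x cols[8,16) = 32x8
Op 2 fold_down: fold axis h@16; visible region now rows[16,32) x cols[8,16) = 16x8
Op 3 fold_right: fold axis v@12; visible region now rows[16,32) x cols[12,16) = 16x4
Op 4 fold_up: fold axis h@24; visible region now rows[16,24) x cols[12,16) = 8x4
Op 5 fold_down: fold axis h@20; visible region now rows[20,24) x cols[12,16) = 4x4
Op 6 cut(3, 0): punch at orig (23,12); cuts so far [(23, 12)]; region rows[20,24) x cols[12,16) = 4x4
Unfold 1 (reflect across h@20): 2 holes -> [(16, 12), (23, 12)]
Unfold 2 (reflect across h@24): 4 holes -> [(16, 12), (23, 12), (24, 12), (31, 12)]
Unfold 3 (reflect across v@12): 8 holes -> [(16, 11), (16, 12), (23, 11), (23, 12), (24, 11), (24, 12), (31, 11), (31, 12)]
Unfold 4 (reflect across h@16): 16 holes -> [(0, 11), (0, 12), (7, 11), (7, 12), (8, 11), (8, 12), (15, 11), (15, 12), (16, 11), (16, 12), (23, 11), (23, 12), (24, 11), (24, 12), (31, 11), (31, 12)]
Unfold 5 (reflect across v@8): 32 holes -> [(0, 3), (0, 4), (0, 11), (0, 12), (7, 3), (7, 4), (7, 11), (7, 12), (8, 3), (8, 4), (8, 11), (8, 12), (15, 3), (15, 4), (15, 11), (15, 12), (16, 3), (16, 4), (16, 11), (16, 12), (23, 3), (23, 4), (23, 11), (23, 12), (24, 3), (24, 4), (24, 11), (24, 12), (31, 3), (31, 4), (31, 11), (31, 12)]
Holes: [(0, 3), (0, 4), (0, 11), (0, 12), (7, 3), (7, 4), (7, 11), (7, 12), (8, 3), (8, 4), (8, 11), (8, 12), (15, 3), (15, 4), (15, 11), (15, 12), (16, 3), (16, 4), (16, 11), (16, 12), (23, 3), (23, 4), (23, 11), (23, 12), (24, 3), (24, 4), (24, 11), (24, 12), (31, 3), (31, 4), (31, 11), (31, 12)]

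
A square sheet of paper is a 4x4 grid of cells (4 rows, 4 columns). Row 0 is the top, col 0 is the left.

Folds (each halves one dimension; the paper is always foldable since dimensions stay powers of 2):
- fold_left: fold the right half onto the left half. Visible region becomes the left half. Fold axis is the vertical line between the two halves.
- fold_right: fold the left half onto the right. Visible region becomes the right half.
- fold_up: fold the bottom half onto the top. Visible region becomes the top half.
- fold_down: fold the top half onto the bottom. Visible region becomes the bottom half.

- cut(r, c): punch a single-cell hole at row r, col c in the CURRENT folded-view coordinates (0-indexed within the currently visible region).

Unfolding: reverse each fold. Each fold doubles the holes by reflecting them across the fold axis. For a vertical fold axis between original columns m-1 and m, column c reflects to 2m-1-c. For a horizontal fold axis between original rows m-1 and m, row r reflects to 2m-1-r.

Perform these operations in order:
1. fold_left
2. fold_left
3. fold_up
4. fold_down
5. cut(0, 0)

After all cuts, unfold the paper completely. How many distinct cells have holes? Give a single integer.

Answer: 16

Derivation:
Op 1 fold_left: fold axis v@2; visible region now rows[0,4) x cols[0,2) = 4x2
Op 2 fold_left: fold axis v@1; visible region now rows[0,4) x cols[0,1) = 4x1
Op 3 fold_up: fold axis h@2; visible region now rows[0,2) x cols[0,1) = 2x1
Op 4 fold_down: fold axis h@1; visible region now rows[1,2) x cols[0,1) = 1x1
Op 5 cut(0, 0): punch at orig (1,0); cuts so far [(1, 0)]; region rows[1,2) x cols[0,1) = 1x1
Unfold 1 (reflect across h@1): 2 holes -> [(0, 0), (1, 0)]
Unfold 2 (reflect across h@2): 4 holes -> [(0, 0), (1, 0), (2, 0), (3, 0)]
Unfold 3 (reflect across v@1): 8 holes -> [(0, 0), (0, 1), (1, 0), (1, 1), (2, 0), (2, 1), (3, 0), (3, 1)]
Unfold 4 (reflect across v@2): 16 holes -> [(0, 0), (0, 1), (0, 2), (0, 3), (1, 0), (1, 1), (1, 2), (1, 3), (2, 0), (2, 1), (2, 2), (2, 3), (3, 0), (3, 1), (3, 2), (3, 3)]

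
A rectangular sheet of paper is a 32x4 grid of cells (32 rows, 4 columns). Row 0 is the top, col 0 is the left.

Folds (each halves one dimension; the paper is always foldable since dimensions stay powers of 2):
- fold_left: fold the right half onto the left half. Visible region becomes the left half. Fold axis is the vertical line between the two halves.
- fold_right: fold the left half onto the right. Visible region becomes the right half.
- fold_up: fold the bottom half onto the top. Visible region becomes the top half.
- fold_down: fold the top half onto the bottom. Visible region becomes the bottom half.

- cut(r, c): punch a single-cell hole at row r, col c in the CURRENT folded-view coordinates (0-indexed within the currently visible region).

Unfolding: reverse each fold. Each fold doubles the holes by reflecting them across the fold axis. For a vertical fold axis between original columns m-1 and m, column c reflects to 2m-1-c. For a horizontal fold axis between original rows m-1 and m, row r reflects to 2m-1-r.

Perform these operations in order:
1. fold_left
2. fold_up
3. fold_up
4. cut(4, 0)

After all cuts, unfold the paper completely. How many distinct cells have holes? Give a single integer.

Op 1 fold_left: fold axis v@2; visible region now rows[0,32) x cols[0,2) = 32x2
Op 2 fold_up: fold axis h@16; visible region now rows[0,16) x cols[0,2) = 16x2
Op 3 fold_up: fold axis h@8; visible region now rows[0,8) x cols[0,2) = 8x2
Op 4 cut(4, 0): punch at orig (4,0); cuts so far [(4, 0)]; region rows[0,8) x cols[0,2) = 8x2
Unfold 1 (reflect across h@8): 2 holes -> [(4, 0), (11, 0)]
Unfold 2 (reflect across h@16): 4 holes -> [(4, 0), (11, 0), (20, 0), (27, 0)]
Unfold 3 (reflect across v@2): 8 holes -> [(4, 0), (4, 3), (11, 0), (11, 3), (20, 0), (20, 3), (27, 0), (27, 3)]

Answer: 8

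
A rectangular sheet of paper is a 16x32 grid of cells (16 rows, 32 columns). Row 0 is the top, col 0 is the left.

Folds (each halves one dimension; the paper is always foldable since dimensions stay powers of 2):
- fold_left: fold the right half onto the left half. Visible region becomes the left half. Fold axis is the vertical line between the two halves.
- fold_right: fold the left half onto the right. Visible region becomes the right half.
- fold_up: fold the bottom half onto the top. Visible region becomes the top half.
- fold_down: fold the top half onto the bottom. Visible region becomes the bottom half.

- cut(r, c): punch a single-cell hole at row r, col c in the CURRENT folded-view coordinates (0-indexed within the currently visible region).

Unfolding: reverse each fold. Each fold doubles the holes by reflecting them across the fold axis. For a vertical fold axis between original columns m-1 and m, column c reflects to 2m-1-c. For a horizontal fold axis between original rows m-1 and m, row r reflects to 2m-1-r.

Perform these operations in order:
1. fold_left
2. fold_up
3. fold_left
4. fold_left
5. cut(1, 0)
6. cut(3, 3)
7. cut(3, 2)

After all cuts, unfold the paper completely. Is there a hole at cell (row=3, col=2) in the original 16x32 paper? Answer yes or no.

Answer: yes

Derivation:
Op 1 fold_left: fold axis v@16; visible region now rows[0,16) x cols[0,16) = 16x16
Op 2 fold_up: fold axis h@8; visible region now rows[0,8) x cols[0,16) = 8x16
Op 3 fold_left: fold axis v@8; visible region now rows[0,8) x cols[0,8) = 8x8
Op 4 fold_left: fold axis v@4; visible region now rows[0,8) x cols[0,4) = 8x4
Op 5 cut(1, 0): punch at orig (1,0); cuts so far [(1, 0)]; region rows[0,8) x cols[0,4) = 8x4
Op 6 cut(3, 3): punch at orig (3,3); cuts so far [(1, 0), (3, 3)]; region rows[0,8) x cols[0,4) = 8x4
Op 7 cut(3, 2): punch at orig (3,2); cuts so far [(1, 0), (3, 2), (3, 3)]; region rows[0,8) x cols[0,4) = 8x4
Unfold 1 (reflect across v@4): 6 holes -> [(1, 0), (1, 7), (3, 2), (3, 3), (3, 4), (3, 5)]
Unfold 2 (reflect across v@8): 12 holes -> [(1, 0), (1, 7), (1, 8), (1, 15), (3, 2), (3, 3), (3, 4), (3, 5), (3, 10), (3, 11), (3, 12), (3, 13)]
Unfold 3 (reflect across h@8): 24 holes -> [(1, 0), (1, 7), (1, 8), (1, 15), (3, 2), (3, 3), (3, 4), (3, 5), (3, 10), (3, 11), (3, 12), (3, 13), (12, 2), (12, 3), (12, 4), (12, 5), (12, 10), (12, 11), (12, 12), (12, 13), (14, 0), (14, 7), (14, 8), (14, 15)]
Unfold 4 (reflect across v@16): 48 holes -> [(1, 0), (1, 7), (1, 8), (1, 15), (1, 16), (1, 23), (1, 24), (1, 31), (3, 2), (3, 3), (3, 4), (3, 5), (3, 10), (3, 11), (3, 12), (3, 13), (3, 18), (3, 19), (3, 20), (3, 21), (3, 26), (3, 27), (3, 28), (3, 29), (12, 2), (12, 3), (12, 4), (12, 5), (12, 10), (12, 11), (12, 12), (12, 13), (12, 18), (12, 19), (12, 20), (12, 21), (12, 26), (12, 27), (12, 28), (12, 29), (14, 0), (14, 7), (14, 8), (14, 15), (14, 16), (14, 23), (14, 24), (14, 31)]
Holes: [(1, 0), (1, 7), (1, 8), (1, 15), (1, 16), (1, 23), (1, 24), (1, 31), (3, 2), (3, 3), (3, 4), (3, 5), (3, 10), (3, 11), (3, 12), (3, 13), (3, 18), (3, 19), (3, 20), (3, 21), (3, 26), (3, 27), (3, 28), (3, 29), (12, 2), (12, 3), (12, 4), (12, 5), (12, 10), (12, 11), (12, 12), (12, 13), (12, 18), (12, 19), (12, 20), (12, 21), (12, 26), (12, 27), (12, 28), (12, 29), (14, 0), (14, 7), (14, 8), (14, 15), (14, 16), (14, 23), (14, 24), (14, 31)]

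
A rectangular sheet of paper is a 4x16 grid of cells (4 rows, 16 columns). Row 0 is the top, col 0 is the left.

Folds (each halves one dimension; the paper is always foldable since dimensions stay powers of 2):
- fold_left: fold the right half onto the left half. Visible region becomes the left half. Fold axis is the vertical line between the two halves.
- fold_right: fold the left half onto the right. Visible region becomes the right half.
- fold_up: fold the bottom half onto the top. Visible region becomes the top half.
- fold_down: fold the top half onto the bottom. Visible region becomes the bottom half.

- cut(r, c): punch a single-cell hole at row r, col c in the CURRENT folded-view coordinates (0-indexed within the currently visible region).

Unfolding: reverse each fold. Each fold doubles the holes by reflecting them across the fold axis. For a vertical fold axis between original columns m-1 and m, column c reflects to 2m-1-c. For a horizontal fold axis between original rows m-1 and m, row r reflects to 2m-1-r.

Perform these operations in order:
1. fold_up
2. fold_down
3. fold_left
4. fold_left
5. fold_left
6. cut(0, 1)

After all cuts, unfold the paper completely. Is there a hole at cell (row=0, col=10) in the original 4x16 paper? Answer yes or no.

Answer: yes

Derivation:
Op 1 fold_up: fold axis h@2; visible region now rows[0,2) x cols[0,16) = 2x16
Op 2 fold_down: fold axis h@1; visible region now rows[1,2) x cols[0,16) = 1x16
Op 3 fold_left: fold axis v@8; visible region now rows[1,2) x cols[0,8) = 1x8
Op 4 fold_left: fold axis v@4; visible region now rows[1,2) x cols[0,4) = 1x4
Op 5 fold_left: fold axis v@2; visible region now rows[1,2) x cols[0,2) = 1x2
Op 6 cut(0, 1): punch at orig (1,1); cuts so far [(1, 1)]; region rows[1,2) x cols[0,2) = 1x2
Unfold 1 (reflect across v@2): 2 holes -> [(1, 1), (1, 2)]
Unfold 2 (reflect across v@4): 4 holes -> [(1, 1), (1, 2), (1, 5), (1, 6)]
Unfold 3 (reflect across v@8): 8 holes -> [(1, 1), (1, 2), (1, 5), (1, 6), (1, 9), (1, 10), (1, 13), (1, 14)]
Unfold 4 (reflect across h@1): 16 holes -> [(0, 1), (0, 2), (0, 5), (0, 6), (0, 9), (0, 10), (0, 13), (0, 14), (1, 1), (1, 2), (1, 5), (1, 6), (1, 9), (1, 10), (1, 13), (1, 14)]
Unfold 5 (reflect across h@2): 32 holes -> [(0, 1), (0, 2), (0, 5), (0, 6), (0, 9), (0, 10), (0, 13), (0, 14), (1, 1), (1, 2), (1, 5), (1, 6), (1, 9), (1, 10), (1, 13), (1, 14), (2, 1), (2, 2), (2, 5), (2, 6), (2, 9), (2, 10), (2, 13), (2, 14), (3, 1), (3, 2), (3, 5), (3, 6), (3, 9), (3, 10), (3, 13), (3, 14)]
Holes: [(0, 1), (0, 2), (0, 5), (0, 6), (0, 9), (0, 10), (0, 13), (0, 14), (1, 1), (1, 2), (1, 5), (1, 6), (1, 9), (1, 10), (1, 13), (1, 14), (2, 1), (2, 2), (2, 5), (2, 6), (2, 9), (2, 10), (2, 13), (2, 14), (3, 1), (3, 2), (3, 5), (3, 6), (3, 9), (3, 10), (3, 13), (3, 14)]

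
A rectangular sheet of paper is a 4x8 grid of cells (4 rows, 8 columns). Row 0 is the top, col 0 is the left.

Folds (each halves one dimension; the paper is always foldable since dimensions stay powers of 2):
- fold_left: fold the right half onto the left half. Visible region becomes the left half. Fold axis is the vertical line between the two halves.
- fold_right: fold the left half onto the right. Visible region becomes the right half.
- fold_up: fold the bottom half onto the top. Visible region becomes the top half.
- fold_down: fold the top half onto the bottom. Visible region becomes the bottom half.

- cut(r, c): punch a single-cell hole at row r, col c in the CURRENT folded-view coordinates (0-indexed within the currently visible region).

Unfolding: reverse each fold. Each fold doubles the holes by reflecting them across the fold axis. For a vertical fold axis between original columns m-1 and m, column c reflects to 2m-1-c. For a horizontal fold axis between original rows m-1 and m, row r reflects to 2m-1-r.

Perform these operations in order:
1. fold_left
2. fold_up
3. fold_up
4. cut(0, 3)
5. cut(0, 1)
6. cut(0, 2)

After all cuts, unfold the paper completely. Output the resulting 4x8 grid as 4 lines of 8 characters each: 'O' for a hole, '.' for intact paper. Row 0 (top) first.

Op 1 fold_left: fold axis v@4; visible region now rows[0,4) x cols[0,4) = 4x4
Op 2 fold_up: fold axis h@2; visible region now rows[0,2) x cols[0,4) = 2x4
Op 3 fold_up: fold axis h@1; visible region now rows[0,1) x cols[0,4) = 1x4
Op 4 cut(0, 3): punch at orig (0,3); cuts so far [(0, 3)]; region rows[0,1) x cols[0,4) = 1x4
Op 5 cut(0, 1): punch at orig (0,1); cuts so far [(0, 1), (0, 3)]; region rows[0,1) x cols[0,4) = 1x4
Op 6 cut(0, 2): punch at orig (0,2); cuts so far [(0, 1), (0, 2), (0, 3)]; region rows[0,1) x cols[0,4) = 1x4
Unfold 1 (reflect across h@1): 6 holes -> [(0, 1), (0, 2), (0, 3), (1, 1), (1, 2), (1, 3)]
Unfold 2 (reflect across h@2): 12 holes -> [(0, 1), (0, 2), (0, 3), (1, 1), (1, 2), (1, 3), (2, 1), (2, 2), (2, 3), (3, 1), (3, 2), (3, 3)]
Unfold 3 (reflect across v@4): 24 holes -> [(0, 1), (0, 2), (0, 3), (0, 4), (0, 5), (0, 6), (1, 1), (1, 2), (1, 3), (1, 4), (1, 5), (1, 6), (2, 1), (2, 2), (2, 3), (2, 4), (2, 5), (2, 6), (3, 1), (3, 2), (3, 3), (3, 4), (3, 5), (3, 6)]

Answer: .OOOOOO.
.OOOOOO.
.OOOOOO.
.OOOOOO.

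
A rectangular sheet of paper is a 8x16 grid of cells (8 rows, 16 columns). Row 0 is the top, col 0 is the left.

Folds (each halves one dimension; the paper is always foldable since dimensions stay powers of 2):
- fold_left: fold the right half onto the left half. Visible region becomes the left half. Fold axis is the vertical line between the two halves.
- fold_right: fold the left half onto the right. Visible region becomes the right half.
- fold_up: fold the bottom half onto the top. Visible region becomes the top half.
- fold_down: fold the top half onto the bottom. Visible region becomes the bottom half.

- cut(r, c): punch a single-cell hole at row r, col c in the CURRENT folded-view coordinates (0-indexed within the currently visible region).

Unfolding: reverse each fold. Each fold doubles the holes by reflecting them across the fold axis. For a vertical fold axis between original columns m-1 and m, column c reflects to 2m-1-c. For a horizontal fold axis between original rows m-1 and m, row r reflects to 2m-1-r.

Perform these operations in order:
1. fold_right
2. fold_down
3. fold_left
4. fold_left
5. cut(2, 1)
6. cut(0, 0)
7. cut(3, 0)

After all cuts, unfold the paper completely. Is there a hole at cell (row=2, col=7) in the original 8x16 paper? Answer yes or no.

Op 1 fold_right: fold axis v@8; visible region now rows[0,8) x cols[8,16) = 8x8
Op 2 fold_down: fold axis h@4; visible region now rows[4,8) x cols[8,16) = 4x8
Op 3 fold_left: fold axis v@12; visible region now rows[4,8) x cols[8,12) = 4x4
Op 4 fold_left: fold axis v@10; visible region now rows[4,8) x cols[8,10) = 4x2
Op 5 cut(2, 1): punch at orig (6,9); cuts so far [(6, 9)]; region rows[4,8) x cols[8,10) = 4x2
Op 6 cut(0, 0): punch at orig (4,8); cuts so far [(4, 8), (6, 9)]; region rows[4,8) x cols[8,10) = 4x2
Op 7 cut(3, 0): punch at orig (7,8); cuts so far [(4, 8), (6, 9), (7, 8)]; region rows[4,8) x cols[8,10) = 4x2
Unfold 1 (reflect across v@10): 6 holes -> [(4, 8), (4, 11), (6, 9), (6, 10), (7, 8), (7, 11)]
Unfold 2 (reflect across v@12): 12 holes -> [(4, 8), (4, 11), (4, 12), (4, 15), (6, 9), (6, 10), (6, 13), (6, 14), (7, 8), (7, 11), (7, 12), (7, 15)]
Unfold 3 (reflect across h@4): 24 holes -> [(0, 8), (0, 11), (0, 12), (0, 15), (1, 9), (1, 10), (1, 13), (1, 14), (3, 8), (3, 11), (3, 12), (3, 15), (4, 8), (4, 11), (4, 12), (4, 15), (6, 9), (6, 10), (6, 13), (6, 14), (7, 8), (7, 11), (7, 12), (7, 15)]
Unfold 4 (reflect across v@8): 48 holes -> [(0, 0), (0, 3), (0, 4), (0, 7), (0, 8), (0, 11), (0, 12), (0, 15), (1, 1), (1, 2), (1, 5), (1, 6), (1, 9), (1, 10), (1, 13), (1, 14), (3, 0), (3, 3), (3, 4), (3, 7), (3, 8), (3, 11), (3, 12), (3, 15), (4, 0), (4, 3), (4, 4), (4, 7), (4, 8), (4, 11), (4, 12), (4, 15), (6, 1), (6, 2), (6, 5), (6, 6), (6, 9), (6, 10), (6, 13), (6, 14), (7, 0), (7, 3), (7, 4), (7, 7), (7, 8), (7, 11), (7, 12), (7, 15)]
Holes: [(0, 0), (0, 3), (0, 4), (0, 7), (0, 8), (0, 11), (0, 12), (0, 15), (1, 1), (1, 2), (1, 5), (1, 6), (1, 9), (1, 10), (1, 13), (1, 14), (3, 0), (3, 3), (3, 4), (3, 7), (3, 8), (3, 11), (3, 12), (3, 15), (4, 0), (4, 3), (4, 4), (4, 7), (4, 8), (4, 11), (4, 12), (4, 15), (6, 1), (6, 2), (6, 5), (6, 6), (6, 9), (6, 10), (6, 13), (6, 14), (7, 0), (7, 3), (7, 4), (7, 7), (7, 8), (7, 11), (7, 12), (7, 15)]

Answer: no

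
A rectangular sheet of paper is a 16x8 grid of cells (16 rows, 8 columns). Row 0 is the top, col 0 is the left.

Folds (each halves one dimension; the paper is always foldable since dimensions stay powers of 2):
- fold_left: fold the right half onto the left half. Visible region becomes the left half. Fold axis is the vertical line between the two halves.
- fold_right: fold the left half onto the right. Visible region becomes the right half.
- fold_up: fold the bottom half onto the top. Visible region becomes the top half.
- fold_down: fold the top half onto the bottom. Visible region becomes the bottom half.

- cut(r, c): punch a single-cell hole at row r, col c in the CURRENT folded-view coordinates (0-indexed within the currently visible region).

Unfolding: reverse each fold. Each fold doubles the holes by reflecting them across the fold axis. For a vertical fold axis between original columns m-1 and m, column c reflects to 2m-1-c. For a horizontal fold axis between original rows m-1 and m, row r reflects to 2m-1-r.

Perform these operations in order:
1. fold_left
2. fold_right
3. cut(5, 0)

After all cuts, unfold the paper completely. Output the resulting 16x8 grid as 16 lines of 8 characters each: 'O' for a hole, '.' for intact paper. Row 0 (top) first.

Answer: ........
........
........
........
........
.OO..OO.
........
........
........
........
........
........
........
........
........
........

Derivation:
Op 1 fold_left: fold axis v@4; visible region now rows[0,16) x cols[0,4) = 16x4
Op 2 fold_right: fold axis v@2; visible region now rows[0,16) x cols[2,4) = 16x2
Op 3 cut(5, 0): punch at orig (5,2); cuts so far [(5, 2)]; region rows[0,16) x cols[2,4) = 16x2
Unfold 1 (reflect across v@2): 2 holes -> [(5, 1), (5, 2)]
Unfold 2 (reflect across v@4): 4 holes -> [(5, 1), (5, 2), (5, 5), (5, 6)]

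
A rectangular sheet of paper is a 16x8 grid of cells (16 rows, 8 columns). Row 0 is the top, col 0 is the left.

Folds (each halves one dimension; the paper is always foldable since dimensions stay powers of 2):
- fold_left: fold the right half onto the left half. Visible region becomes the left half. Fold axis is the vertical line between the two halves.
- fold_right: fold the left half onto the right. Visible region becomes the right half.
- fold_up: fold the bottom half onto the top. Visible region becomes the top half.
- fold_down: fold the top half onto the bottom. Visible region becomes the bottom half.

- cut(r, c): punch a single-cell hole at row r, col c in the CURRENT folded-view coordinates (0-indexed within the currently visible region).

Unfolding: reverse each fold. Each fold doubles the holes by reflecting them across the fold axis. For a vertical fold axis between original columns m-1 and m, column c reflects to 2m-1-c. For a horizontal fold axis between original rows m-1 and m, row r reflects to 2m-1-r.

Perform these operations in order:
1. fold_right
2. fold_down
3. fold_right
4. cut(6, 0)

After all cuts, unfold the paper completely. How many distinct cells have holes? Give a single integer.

Op 1 fold_right: fold axis v@4; visible region now rows[0,16) x cols[4,8) = 16x4
Op 2 fold_down: fold axis h@8; visible region now rows[8,16) x cols[4,8) = 8x4
Op 3 fold_right: fold axis v@6; visible region now rows[8,16) x cols[6,8) = 8x2
Op 4 cut(6, 0): punch at orig (14,6); cuts so far [(14, 6)]; region rows[8,16) x cols[6,8) = 8x2
Unfold 1 (reflect across v@6): 2 holes -> [(14, 5), (14, 6)]
Unfold 2 (reflect across h@8): 4 holes -> [(1, 5), (1, 6), (14, 5), (14, 6)]
Unfold 3 (reflect across v@4): 8 holes -> [(1, 1), (1, 2), (1, 5), (1, 6), (14, 1), (14, 2), (14, 5), (14, 6)]

Answer: 8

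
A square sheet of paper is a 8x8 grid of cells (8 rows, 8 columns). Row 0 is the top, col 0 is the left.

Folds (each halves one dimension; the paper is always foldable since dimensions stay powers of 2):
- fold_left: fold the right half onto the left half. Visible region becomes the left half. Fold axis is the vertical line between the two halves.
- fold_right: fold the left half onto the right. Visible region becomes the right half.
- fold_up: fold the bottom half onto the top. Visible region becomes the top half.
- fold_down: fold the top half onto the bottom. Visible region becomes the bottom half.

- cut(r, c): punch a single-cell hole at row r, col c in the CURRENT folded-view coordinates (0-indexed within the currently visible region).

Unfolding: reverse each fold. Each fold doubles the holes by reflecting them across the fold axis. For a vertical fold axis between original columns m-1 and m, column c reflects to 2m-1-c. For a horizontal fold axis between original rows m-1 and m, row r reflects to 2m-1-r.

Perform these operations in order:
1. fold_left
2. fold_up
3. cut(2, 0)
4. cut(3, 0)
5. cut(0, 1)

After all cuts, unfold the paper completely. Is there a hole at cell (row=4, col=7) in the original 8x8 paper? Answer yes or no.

Op 1 fold_left: fold axis v@4; visible region now rows[0,8) x cols[0,4) = 8x4
Op 2 fold_up: fold axis h@4; visible region now rows[0,4) x cols[0,4) = 4x4
Op 3 cut(2, 0): punch at orig (2,0); cuts so far [(2, 0)]; region rows[0,4) x cols[0,4) = 4x4
Op 4 cut(3, 0): punch at orig (3,0); cuts so far [(2, 0), (3, 0)]; region rows[0,4) x cols[0,4) = 4x4
Op 5 cut(0, 1): punch at orig (0,1); cuts so far [(0, 1), (2, 0), (3, 0)]; region rows[0,4) x cols[0,4) = 4x4
Unfold 1 (reflect across h@4): 6 holes -> [(0, 1), (2, 0), (3, 0), (4, 0), (5, 0), (7, 1)]
Unfold 2 (reflect across v@4): 12 holes -> [(0, 1), (0, 6), (2, 0), (2, 7), (3, 0), (3, 7), (4, 0), (4, 7), (5, 0), (5, 7), (7, 1), (7, 6)]
Holes: [(0, 1), (0, 6), (2, 0), (2, 7), (3, 0), (3, 7), (4, 0), (4, 7), (5, 0), (5, 7), (7, 1), (7, 6)]

Answer: yes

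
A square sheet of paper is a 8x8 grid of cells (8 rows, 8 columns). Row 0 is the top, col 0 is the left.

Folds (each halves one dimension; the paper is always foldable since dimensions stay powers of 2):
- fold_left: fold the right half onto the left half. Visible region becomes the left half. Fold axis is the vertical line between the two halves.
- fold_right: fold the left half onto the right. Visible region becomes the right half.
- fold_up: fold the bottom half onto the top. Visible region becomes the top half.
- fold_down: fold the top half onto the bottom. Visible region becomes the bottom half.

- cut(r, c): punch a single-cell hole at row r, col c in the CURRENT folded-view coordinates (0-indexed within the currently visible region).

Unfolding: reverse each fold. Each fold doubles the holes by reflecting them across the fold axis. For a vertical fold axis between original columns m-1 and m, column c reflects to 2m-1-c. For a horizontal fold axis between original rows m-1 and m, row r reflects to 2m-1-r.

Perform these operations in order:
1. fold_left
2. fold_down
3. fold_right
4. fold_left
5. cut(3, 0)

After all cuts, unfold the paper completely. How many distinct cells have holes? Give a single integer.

Answer: 16

Derivation:
Op 1 fold_left: fold axis v@4; visible region now rows[0,8) x cols[0,4) = 8x4
Op 2 fold_down: fold axis h@4; visible region now rows[4,8) x cols[0,4) = 4x4
Op 3 fold_right: fold axis v@2; visible region now rows[4,8) x cols[2,4) = 4x2
Op 4 fold_left: fold axis v@3; visible region now rows[4,8) x cols[2,3) = 4x1
Op 5 cut(3, 0): punch at orig (7,2); cuts so far [(7, 2)]; region rows[4,8) x cols[2,3) = 4x1
Unfold 1 (reflect across v@3): 2 holes -> [(7, 2), (7, 3)]
Unfold 2 (reflect across v@2): 4 holes -> [(7, 0), (7, 1), (7, 2), (7, 3)]
Unfold 3 (reflect across h@4): 8 holes -> [(0, 0), (0, 1), (0, 2), (0, 3), (7, 0), (7, 1), (7, 2), (7, 3)]
Unfold 4 (reflect across v@4): 16 holes -> [(0, 0), (0, 1), (0, 2), (0, 3), (0, 4), (0, 5), (0, 6), (0, 7), (7, 0), (7, 1), (7, 2), (7, 3), (7, 4), (7, 5), (7, 6), (7, 7)]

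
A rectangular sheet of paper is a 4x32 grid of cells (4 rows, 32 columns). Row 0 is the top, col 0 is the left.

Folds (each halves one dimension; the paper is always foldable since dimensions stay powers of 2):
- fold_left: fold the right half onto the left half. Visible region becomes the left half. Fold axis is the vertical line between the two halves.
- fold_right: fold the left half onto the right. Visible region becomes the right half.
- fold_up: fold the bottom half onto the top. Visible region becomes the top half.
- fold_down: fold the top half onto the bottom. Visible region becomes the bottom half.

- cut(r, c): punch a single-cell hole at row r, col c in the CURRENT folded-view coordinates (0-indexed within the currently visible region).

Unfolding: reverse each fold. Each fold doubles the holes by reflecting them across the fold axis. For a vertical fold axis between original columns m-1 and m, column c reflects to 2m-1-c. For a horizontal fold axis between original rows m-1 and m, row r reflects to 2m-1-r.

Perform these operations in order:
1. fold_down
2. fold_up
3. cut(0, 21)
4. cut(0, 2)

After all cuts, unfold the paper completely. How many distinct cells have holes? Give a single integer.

Op 1 fold_down: fold axis h@2; visible region now rows[2,4) x cols[0,32) = 2x32
Op 2 fold_up: fold axis h@3; visible region now rows[2,3) x cols[0,32) = 1x32
Op 3 cut(0, 21): punch at orig (2,21); cuts so far [(2, 21)]; region rows[2,3) x cols[0,32) = 1x32
Op 4 cut(0, 2): punch at orig (2,2); cuts so far [(2, 2), (2, 21)]; region rows[2,3) x cols[0,32) = 1x32
Unfold 1 (reflect across h@3): 4 holes -> [(2, 2), (2, 21), (3, 2), (3, 21)]
Unfold 2 (reflect across h@2): 8 holes -> [(0, 2), (0, 21), (1, 2), (1, 21), (2, 2), (2, 21), (3, 2), (3, 21)]

Answer: 8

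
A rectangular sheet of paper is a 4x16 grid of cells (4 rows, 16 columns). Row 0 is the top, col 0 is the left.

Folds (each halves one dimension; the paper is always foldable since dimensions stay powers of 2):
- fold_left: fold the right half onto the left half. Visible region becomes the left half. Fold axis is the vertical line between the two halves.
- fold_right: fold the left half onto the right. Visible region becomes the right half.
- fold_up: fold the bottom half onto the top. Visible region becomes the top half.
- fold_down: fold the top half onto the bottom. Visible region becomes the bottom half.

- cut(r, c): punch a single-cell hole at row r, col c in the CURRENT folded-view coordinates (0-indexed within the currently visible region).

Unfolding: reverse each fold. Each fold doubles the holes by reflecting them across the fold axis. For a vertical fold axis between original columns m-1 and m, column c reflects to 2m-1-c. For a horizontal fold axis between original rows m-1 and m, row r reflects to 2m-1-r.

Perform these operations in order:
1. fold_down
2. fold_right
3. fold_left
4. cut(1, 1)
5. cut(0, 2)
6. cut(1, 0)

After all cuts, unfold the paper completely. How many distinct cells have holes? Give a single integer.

Answer: 24

Derivation:
Op 1 fold_down: fold axis h@2; visible region now rows[2,4) x cols[0,16) = 2x16
Op 2 fold_right: fold axis v@8; visible region now rows[2,4) x cols[8,16) = 2x8
Op 3 fold_left: fold axis v@12; visible region now rows[2,4) x cols[8,12) = 2x4
Op 4 cut(1, 1): punch at orig (3,9); cuts so far [(3, 9)]; region rows[2,4) x cols[8,12) = 2x4
Op 5 cut(0, 2): punch at orig (2,10); cuts so far [(2, 10), (3, 9)]; region rows[2,4) x cols[8,12) = 2x4
Op 6 cut(1, 0): punch at orig (3,8); cuts so far [(2, 10), (3, 8), (3, 9)]; region rows[2,4) x cols[8,12) = 2x4
Unfold 1 (reflect across v@12): 6 holes -> [(2, 10), (2, 13), (3, 8), (3, 9), (3, 14), (3, 15)]
Unfold 2 (reflect across v@8): 12 holes -> [(2, 2), (2, 5), (2, 10), (2, 13), (3, 0), (3, 1), (3, 6), (3, 7), (3, 8), (3, 9), (3, 14), (3, 15)]
Unfold 3 (reflect across h@2): 24 holes -> [(0, 0), (0, 1), (0, 6), (0, 7), (0, 8), (0, 9), (0, 14), (0, 15), (1, 2), (1, 5), (1, 10), (1, 13), (2, 2), (2, 5), (2, 10), (2, 13), (3, 0), (3, 1), (3, 6), (3, 7), (3, 8), (3, 9), (3, 14), (3, 15)]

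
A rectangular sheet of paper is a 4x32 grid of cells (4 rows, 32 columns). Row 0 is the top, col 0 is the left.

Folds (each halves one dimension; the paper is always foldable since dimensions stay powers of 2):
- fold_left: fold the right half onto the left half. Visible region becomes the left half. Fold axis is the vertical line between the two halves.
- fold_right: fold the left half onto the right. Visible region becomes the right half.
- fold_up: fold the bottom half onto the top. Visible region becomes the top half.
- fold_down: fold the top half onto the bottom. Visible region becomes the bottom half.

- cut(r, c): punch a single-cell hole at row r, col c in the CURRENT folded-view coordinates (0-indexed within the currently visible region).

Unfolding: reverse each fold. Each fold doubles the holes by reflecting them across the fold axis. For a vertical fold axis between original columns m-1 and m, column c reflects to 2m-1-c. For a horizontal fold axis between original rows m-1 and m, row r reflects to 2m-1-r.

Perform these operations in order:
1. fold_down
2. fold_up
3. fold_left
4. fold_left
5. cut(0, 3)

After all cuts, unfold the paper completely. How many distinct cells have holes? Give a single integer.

Answer: 16

Derivation:
Op 1 fold_down: fold axis h@2; visible region now rows[2,4) x cols[0,32) = 2x32
Op 2 fold_up: fold axis h@3; visible region now rows[2,3) x cols[0,32) = 1x32
Op 3 fold_left: fold axis v@16; visible region now rows[2,3) x cols[0,16) = 1x16
Op 4 fold_left: fold axis v@8; visible region now rows[2,3) x cols[0,8) = 1x8
Op 5 cut(0, 3): punch at orig (2,3); cuts so far [(2, 3)]; region rows[2,3) x cols[0,8) = 1x8
Unfold 1 (reflect across v@8): 2 holes -> [(2, 3), (2, 12)]
Unfold 2 (reflect across v@16): 4 holes -> [(2, 3), (2, 12), (2, 19), (2, 28)]
Unfold 3 (reflect across h@3): 8 holes -> [(2, 3), (2, 12), (2, 19), (2, 28), (3, 3), (3, 12), (3, 19), (3, 28)]
Unfold 4 (reflect across h@2): 16 holes -> [(0, 3), (0, 12), (0, 19), (0, 28), (1, 3), (1, 12), (1, 19), (1, 28), (2, 3), (2, 12), (2, 19), (2, 28), (3, 3), (3, 12), (3, 19), (3, 28)]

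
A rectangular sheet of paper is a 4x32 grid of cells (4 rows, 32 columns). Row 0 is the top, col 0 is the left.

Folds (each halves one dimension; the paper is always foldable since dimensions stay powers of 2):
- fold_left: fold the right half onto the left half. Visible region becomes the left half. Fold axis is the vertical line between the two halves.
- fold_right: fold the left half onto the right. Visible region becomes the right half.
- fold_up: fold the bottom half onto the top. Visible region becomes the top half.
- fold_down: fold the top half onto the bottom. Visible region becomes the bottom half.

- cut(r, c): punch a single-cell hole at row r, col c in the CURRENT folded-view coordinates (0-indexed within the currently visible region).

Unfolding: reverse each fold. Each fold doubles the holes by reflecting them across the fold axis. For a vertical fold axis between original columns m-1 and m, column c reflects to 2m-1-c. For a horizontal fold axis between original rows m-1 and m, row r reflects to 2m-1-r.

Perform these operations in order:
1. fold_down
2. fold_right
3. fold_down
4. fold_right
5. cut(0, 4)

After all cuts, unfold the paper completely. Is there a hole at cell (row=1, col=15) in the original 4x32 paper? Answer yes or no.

Op 1 fold_down: fold axis h@2; visible region now rows[2,4) x cols[0,32) = 2x32
Op 2 fold_right: fold axis v@16; visible region now rows[2,4) x cols[16,32) = 2x16
Op 3 fold_down: fold axis h@3; visible region now rows[3,4) x cols[16,32) = 1x16
Op 4 fold_right: fold axis v@24; visible region now rows[3,4) x cols[24,32) = 1x8
Op 5 cut(0, 4): punch at orig (3,28); cuts so far [(3, 28)]; region rows[3,4) x cols[24,32) = 1x8
Unfold 1 (reflect across v@24): 2 holes -> [(3, 19), (3, 28)]
Unfold 2 (reflect across h@3): 4 holes -> [(2, 19), (2, 28), (3, 19), (3, 28)]
Unfold 3 (reflect across v@16): 8 holes -> [(2, 3), (2, 12), (2, 19), (2, 28), (3, 3), (3, 12), (3, 19), (3, 28)]
Unfold 4 (reflect across h@2): 16 holes -> [(0, 3), (0, 12), (0, 19), (0, 28), (1, 3), (1, 12), (1, 19), (1, 28), (2, 3), (2, 12), (2, 19), (2, 28), (3, 3), (3, 12), (3, 19), (3, 28)]
Holes: [(0, 3), (0, 12), (0, 19), (0, 28), (1, 3), (1, 12), (1, 19), (1, 28), (2, 3), (2, 12), (2, 19), (2, 28), (3, 3), (3, 12), (3, 19), (3, 28)]

Answer: no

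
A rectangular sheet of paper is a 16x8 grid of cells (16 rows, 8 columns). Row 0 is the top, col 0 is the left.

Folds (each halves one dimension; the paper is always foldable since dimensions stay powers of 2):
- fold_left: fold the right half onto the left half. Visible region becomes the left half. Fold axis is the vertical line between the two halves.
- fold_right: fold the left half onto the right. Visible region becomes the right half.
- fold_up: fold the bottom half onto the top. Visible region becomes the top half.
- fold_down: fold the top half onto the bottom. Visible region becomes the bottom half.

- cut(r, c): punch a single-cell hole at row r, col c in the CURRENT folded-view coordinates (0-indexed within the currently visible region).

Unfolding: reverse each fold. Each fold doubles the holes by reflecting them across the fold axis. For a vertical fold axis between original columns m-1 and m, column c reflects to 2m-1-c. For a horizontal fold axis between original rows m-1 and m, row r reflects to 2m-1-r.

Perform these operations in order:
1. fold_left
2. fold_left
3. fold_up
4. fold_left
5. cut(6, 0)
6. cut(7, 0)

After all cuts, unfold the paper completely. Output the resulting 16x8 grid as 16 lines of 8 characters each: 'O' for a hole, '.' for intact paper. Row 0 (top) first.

Answer: ........
........
........
........
........
........
OOOOOOOO
OOOOOOOO
OOOOOOOO
OOOOOOOO
........
........
........
........
........
........

Derivation:
Op 1 fold_left: fold axis v@4; visible region now rows[0,16) x cols[0,4) = 16x4
Op 2 fold_left: fold axis v@2; visible region now rows[0,16) x cols[0,2) = 16x2
Op 3 fold_up: fold axis h@8; visible region now rows[0,8) x cols[0,2) = 8x2
Op 4 fold_left: fold axis v@1; visible region now rows[0,8) x cols[0,1) = 8x1
Op 5 cut(6, 0): punch at orig (6,0); cuts so far [(6, 0)]; region rows[0,8) x cols[0,1) = 8x1
Op 6 cut(7, 0): punch at orig (7,0); cuts so far [(6, 0), (7, 0)]; region rows[0,8) x cols[0,1) = 8x1
Unfold 1 (reflect across v@1): 4 holes -> [(6, 0), (6, 1), (7, 0), (7, 1)]
Unfold 2 (reflect across h@8): 8 holes -> [(6, 0), (6, 1), (7, 0), (7, 1), (8, 0), (8, 1), (9, 0), (9, 1)]
Unfold 3 (reflect across v@2): 16 holes -> [(6, 0), (6, 1), (6, 2), (6, 3), (7, 0), (7, 1), (7, 2), (7, 3), (8, 0), (8, 1), (8, 2), (8, 3), (9, 0), (9, 1), (9, 2), (9, 3)]
Unfold 4 (reflect across v@4): 32 holes -> [(6, 0), (6, 1), (6, 2), (6, 3), (6, 4), (6, 5), (6, 6), (6, 7), (7, 0), (7, 1), (7, 2), (7, 3), (7, 4), (7, 5), (7, 6), (7, 7), (8, 0), (8, 1), (8, 2), (8, 3), (8, 4), (8, 5), (8, 6), (8, 7), (9, 0), (9, 1), (9, 2), (9, 3), (9, 4), (9, 5), (9, 6), (9, 7)]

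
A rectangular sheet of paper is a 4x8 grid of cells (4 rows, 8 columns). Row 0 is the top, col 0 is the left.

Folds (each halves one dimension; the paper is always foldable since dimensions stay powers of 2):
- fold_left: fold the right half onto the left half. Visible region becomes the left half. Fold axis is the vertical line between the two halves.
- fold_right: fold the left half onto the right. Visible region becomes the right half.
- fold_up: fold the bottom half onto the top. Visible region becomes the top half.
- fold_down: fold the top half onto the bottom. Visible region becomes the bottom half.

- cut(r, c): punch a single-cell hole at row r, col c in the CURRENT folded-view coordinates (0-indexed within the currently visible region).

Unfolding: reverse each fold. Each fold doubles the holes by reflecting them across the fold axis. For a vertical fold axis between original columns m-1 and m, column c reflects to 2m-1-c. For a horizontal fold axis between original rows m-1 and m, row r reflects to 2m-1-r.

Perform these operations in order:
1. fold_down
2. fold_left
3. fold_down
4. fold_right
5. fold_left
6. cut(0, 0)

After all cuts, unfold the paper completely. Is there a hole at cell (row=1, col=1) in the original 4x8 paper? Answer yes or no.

Op 1 fold_down: fold axis h@2; visible region now rows[2,4) x cols[0,8) = 2x8
Op 2 fold_left: fold axis v@4; visible region now rows[2,4) x cols[0,4) = 2x4
Op 3 fold_down: fold axis h@3; visible region now rows[3,4) x cols[0,4) = 1x4
Op 4 fold_right: fold axis v@2; visible region now rows[3,4) x cols[2,4) = 1x2
Op 5 fold_left: fold axis v@3; visible region now rows[3,4) x cols[2,3) = 1x1
Op 6 cut(0, 0): punch at orig (3,2); cuts so far [(3, 2)]; region rows[3,4) x cols[2,3) = 1x1
Unfold 1 (reflect across v@3): 2 holes -> [(3, 2), (3, 3)]
Unfold 2 (reflect across v@2): 4 holes -> [(3, 0), (3, 1), (3, 2), (3, 3)]
Unfold 3 (reflect across h@3): 8 holes -> [(2, 0), (2, 1), (2, 2), (2, 3), (3, 0), (3, 1), (3, 2), (3, 3)]
Unfold 4 (reflect across v@4): 16 holes -> [(2, 0), (2, 1), (2, 2), (2, 3), (2, 4), (2, 5), (2, 6), (2, 7), (3, 0), (3, 1), (3, 2), (3, 3), (3, 4), (3, 5), (3, 6), (3, 7)]
Unfold 5 (reflect across h@2): 32 holes -> [(0, 0), (0, 1), (0, 2), (0, 3), (0, 4), (0, 5), (0, 6), (0, 7), (1, 0), (1, 1), (1, 2), (1, 3), (1, 4), (1, 5), (1, 6), (1, 7), (2, 0), (2, 1), (2, 2), (2, 3), (2, 4), (2, 5), (2, 6), (2, 7), (3, 0), (3, 1), (3, 2), (3, 3), (3, 4), (3, 5), (3, 6), (3, 7)]
Holes: [(0, 0), (0, 1), (0, 2), (0, 3), (0, 4), (0, 5), (0, 6), (0, 7), (1, 0), (1, 1), (1, 2), (1, 3), (1, 4), (1, 5), (1, 6), (1, 7), (2, 0), (2, 1), (2, 2), (2, 3), (2, 4), (2, 5), (2, 6), (2, 7), (3, 0), (3, 1), (3, 2), (3, 3), (3, 4), (3, 5), (3, 6), (3, 7)]

Answer: yes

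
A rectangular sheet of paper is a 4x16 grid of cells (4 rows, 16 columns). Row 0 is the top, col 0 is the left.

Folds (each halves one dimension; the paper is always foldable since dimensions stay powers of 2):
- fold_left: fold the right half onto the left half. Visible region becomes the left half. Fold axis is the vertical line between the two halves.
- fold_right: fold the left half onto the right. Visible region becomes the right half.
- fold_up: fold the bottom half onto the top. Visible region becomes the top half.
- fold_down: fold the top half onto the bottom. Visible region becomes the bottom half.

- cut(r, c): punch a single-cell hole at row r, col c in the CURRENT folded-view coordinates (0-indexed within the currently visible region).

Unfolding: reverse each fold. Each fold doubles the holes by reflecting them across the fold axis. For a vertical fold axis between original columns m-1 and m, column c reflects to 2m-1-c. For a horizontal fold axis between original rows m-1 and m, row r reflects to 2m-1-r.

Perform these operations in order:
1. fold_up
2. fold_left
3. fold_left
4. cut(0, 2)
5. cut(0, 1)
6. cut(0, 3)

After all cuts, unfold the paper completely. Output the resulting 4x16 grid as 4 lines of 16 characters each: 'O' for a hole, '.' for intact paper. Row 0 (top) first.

Op 1 fold_up: fold axis h@2; visible region now rows[0,2) x cols[0,16) = 2x16
Op 2 fold_left: fold axis v@8; visible region now rows[0,2) x cols[0,8) = 2x8
Op 3 fold_left: fold axis v@4; visible region now rows[0,2) x cols[0,4) = 2x4
Op 4 cut(0, 2): punch at orig (0,2); cuts so far [(0, 2)]; region rows[0,2) x cols[0,4) = 2x4
Op 5 cut(0, 1): punch at orig (0,1); cuts so far [(0, 1), (0, 2)]; region rows[0,2) x cols[0,4) = 2x4
Op 6 cut(0, 3): punch at orig (0,3); cuts so far [(0, 1), (0, 2), (0, 3)]; region rows[0,2) x cols[0,4) = 2x4
Unfold 1 (reflect across v@4): 6 holes -> [(0, 1), (0, 2), (0, 3), (0, 4), (0, 5), (0, 6)]
Unfold 2 (reflect across v@8): 12 holes -> [(0, 1), (0, 2), (0, 3), (0, 4), (0, 5), (0, 6), (0, 9), (0, 10), (0, 11), (0, 12), (0, 13), (0, 14)]
Unfold 3 (reflect across h@2): 24 holes -> [(0, 1), (0, 2), (0, 3), (0, 4), (0, 5), (0, 6), (0, 9), (0, 10), (0, 11), (0, 12), (0, 13), (0, 14), (3, 1), (3, 2), (3, 3), (3, 4), (3, 5), (3, 6), (3, 9), (3, 10), (3, 11), (3, 12), (3, 13), (3, 14)]

Answer: .OOOOOO..OOOOOO.
................
................
.OOOOOO..OOOOOO.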